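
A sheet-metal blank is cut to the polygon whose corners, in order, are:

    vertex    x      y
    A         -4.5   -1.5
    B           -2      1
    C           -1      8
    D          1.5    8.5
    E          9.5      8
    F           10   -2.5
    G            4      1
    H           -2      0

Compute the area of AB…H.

95.25

Apply Gauss's area formula: 2A = Σ (x_i·y_{i+1} − x_{i+1}·y_i), indices taken mod 8.
Σ = (-7.5) + (-15) + (-20.5) + (-68.75) + (-103.75) + (20) + (2) + (3) = -190.5
Area = |Σ|/2 = 95.25.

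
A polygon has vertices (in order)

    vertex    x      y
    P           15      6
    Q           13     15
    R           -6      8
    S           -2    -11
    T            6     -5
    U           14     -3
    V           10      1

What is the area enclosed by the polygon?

320

P→Q: (15)(15) − (13)(6) = 147
Q→R: (13)(8) − (-6)(15) = 194
R→S: (-6)(-11) − (-2)(8) = 82
S→T: (-2)(-5) − (6)(-11) = 76
T→U: (6)(-3) − (14)(-5) = 52
U→V: (14)(1) − (10)(-3) = 44
V→P: (10)(6) − (15)(1) = 45
Σ = 640
Area = |Σ|/2 = 320.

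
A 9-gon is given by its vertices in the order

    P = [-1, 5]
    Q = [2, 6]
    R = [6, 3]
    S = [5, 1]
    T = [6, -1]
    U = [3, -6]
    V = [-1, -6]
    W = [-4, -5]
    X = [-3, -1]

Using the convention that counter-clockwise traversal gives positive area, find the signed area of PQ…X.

Σ = (-16) + (-30) + (-9) + (-11) + (-33) + (-24) + (-19) + (-11) + (-16) = -169
Signed area = Σ/2 = -84.5 (negative ⇒ clockwise traversal).

-84.5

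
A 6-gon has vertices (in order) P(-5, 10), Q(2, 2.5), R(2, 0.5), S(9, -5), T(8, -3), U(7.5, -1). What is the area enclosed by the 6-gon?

23.25

Cross-terms: -32.5, -4, -14.5, 13, 14.5, 70  ⇒  Σ = 46.5
Area = |Σ|/2 = 23.25.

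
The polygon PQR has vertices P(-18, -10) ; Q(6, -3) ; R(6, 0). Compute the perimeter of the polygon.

54

|PQ| = √((24)² + (7)²) = √625 = 25
|QR| = √((0)² + (3)²) = √9 = 3
|RP| = √((-24)² + (-10)²) = √676 = 26
Perimeter = 25 + 3 + 26 = 54.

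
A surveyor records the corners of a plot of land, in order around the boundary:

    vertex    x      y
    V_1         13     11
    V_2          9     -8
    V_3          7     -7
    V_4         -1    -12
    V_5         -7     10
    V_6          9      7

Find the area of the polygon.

Apply Gauss's area formula: 2A = Σ (x_i·y_{i+1} − x_{i+1}·y_i), indices taken mod 6.
Cross-terms: -203, -7, -91, -94, -139, 8  ⇒  Σ = -526
Area = |Σ|/2 = 263.

263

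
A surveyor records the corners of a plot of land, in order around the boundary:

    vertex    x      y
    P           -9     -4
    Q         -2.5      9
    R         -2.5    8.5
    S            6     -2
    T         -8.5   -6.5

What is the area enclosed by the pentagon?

108.125

Apply the shoelace formula: 2A = Σ (x_i·y_{i+1} − x_{i+1}·y_i), indices taken mod 5.
Cross-terms: -91, 1.25, -46, -56, -24.5  ⇒  Σ = -216.25
Area = |Σ|/2 = 108.125.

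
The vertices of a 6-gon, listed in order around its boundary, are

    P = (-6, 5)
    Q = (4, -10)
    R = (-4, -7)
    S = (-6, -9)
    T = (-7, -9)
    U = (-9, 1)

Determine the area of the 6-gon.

Apply the shoelace formula: 2A = Σ (x_i·y_{i+1} − x_{i+1}·y_i), indices taken mod 6.
Σ = (40) + (-68) + (-6) + (-9) + (-88) + (-39) = -170
Area = |Σ|/2 = 85.

85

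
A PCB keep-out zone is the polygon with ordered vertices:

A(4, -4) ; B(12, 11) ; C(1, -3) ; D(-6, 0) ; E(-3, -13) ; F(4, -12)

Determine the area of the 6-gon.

112.5

Apply Gauss's area formula: 2A = Σ (x_i·y_{i+1} − x_{i+1}·y_i), indices taken mod 6.
A→B: (4)(11) − (12)(-4) = 92
B→C: (12)(-3) − (1)(11) = -47
C→D: (1)(0) − (-6)(-3) = -18
D→E: (-6)(-13) − (-3)(0) = 78
E→F: (-3)(-12) − (4)(-13) = 88
F→A: (4)(-4) − (4)(-12) = 32
Σ = 225
Area = |Σ|/2 = 112.5.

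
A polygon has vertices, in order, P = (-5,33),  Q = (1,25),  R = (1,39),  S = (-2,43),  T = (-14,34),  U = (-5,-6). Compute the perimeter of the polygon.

|PQ| = √((6)² + (-8)²) = √100 = 10
|QR| = √((0)² + (14)²) = √196 = 14
|RS| = √((-3)² + (4)²) = √25 = 5
|ST| = √((-12)² + (-9)²) = √225 = 15
|TU| = √((9)² + (-40)²) = √1681 = 41
|UP| = √((0)² + (39)²) = √1521 = 39
Perimeter = 10 + 14 + 5 + 15 + 41 + 39 = 124.

124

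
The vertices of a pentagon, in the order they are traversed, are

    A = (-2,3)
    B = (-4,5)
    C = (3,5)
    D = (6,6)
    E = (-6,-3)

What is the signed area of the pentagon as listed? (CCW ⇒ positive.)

A→B: (-2)(5) − (-4)(3) = 2
B→C: (-4)(5) − (3)(5) = -35
C→D: (3)(6) − (6)(5) = -12
D→E: (6)(-3) − (-6)(6) = 18
E→A: (-6)(3) − (-2)(-3) = -24
Σ = -51
Signed area = Σ/2 = -25.5 (negative ⇒ clockwise traversal).

-25.5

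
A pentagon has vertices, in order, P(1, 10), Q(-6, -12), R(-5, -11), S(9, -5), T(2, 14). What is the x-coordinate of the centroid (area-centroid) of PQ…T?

Apply Gauss's area formula. First the cross-terms c_i = x_i·y_{i+1} − x_{i+1}·y_i:
  48, 6, 124, 136, 6  ⇒  2A = 320, A = 160.
Then Σ (x_i + x_{i+1})·c_i = 1704, so x̄ = 1704 / (6·160) = 1.775.

1.775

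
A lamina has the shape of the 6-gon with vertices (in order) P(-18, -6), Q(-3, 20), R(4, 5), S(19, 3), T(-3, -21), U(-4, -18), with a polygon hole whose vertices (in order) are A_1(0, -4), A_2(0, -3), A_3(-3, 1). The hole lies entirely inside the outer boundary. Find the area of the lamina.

Outer boundary:
Σ = (-378) + (-95) + (-83) + (-390) + (-30) + (-300) = -1276
Area = |Σ|/2 = 638.
Hole:
Cross-terms: 0, -9, 12  ⇒  Σ = 3
Area = |Σ|/2 = 1.5.
Net area = 638 − 1.5 = 636.5.

636.5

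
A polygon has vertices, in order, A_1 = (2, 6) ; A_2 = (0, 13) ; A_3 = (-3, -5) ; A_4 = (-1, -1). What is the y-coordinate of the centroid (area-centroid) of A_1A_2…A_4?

266/59

Apply the shoelace (surveyor's) formula. First the cross-terms c_i = x_i·y_{i+1} − x_{i+1}·y_i:
  26, 39, -2, -4  ⇒  2A = 59, A = 29.5.
Then Σ (y_i + y_{i+1})·c_i = 798, so ȳ = 798 / (6·29.5) = 266/59.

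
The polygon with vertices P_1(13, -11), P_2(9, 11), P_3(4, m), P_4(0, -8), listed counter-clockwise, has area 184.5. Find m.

11

The doubled signed area Σ (x_i y_{i+1} − x_{i+1} y_i) is linear in m.
With m=0 it equals 270; the coefficient of m is 9 (from the two edges through P_3).
So 9·m + 270 = 2·184.5 = 369 ⇒ m = 11.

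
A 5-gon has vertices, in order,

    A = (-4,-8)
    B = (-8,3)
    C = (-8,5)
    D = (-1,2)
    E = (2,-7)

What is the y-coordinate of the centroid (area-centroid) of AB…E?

Apply Gauss's area formula. First the cross-terms c_i = x_i·y_{i+1} − x_{i+1}·y_i:
  -76, -16, -11, 3, -44  ⇒  2A = -144, A = -72.
Then Σ (y_i + y_{i+1})·c_i = 820, so ȳ = 820 / (6·(-72)) = -205/108.

-205/108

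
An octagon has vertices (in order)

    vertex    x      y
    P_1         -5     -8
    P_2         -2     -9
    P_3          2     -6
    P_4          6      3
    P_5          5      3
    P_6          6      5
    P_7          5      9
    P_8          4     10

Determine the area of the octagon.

86

Apply the surveyor's formula: 2A = Σ (x_i·y_{i+1} − x_{i+1}·y_i), indices taken mod 8.
P_1→P_2: (-5)(-9) − (-2)(-8) = 29
P_2→P_3: (-2)(-6) − (2)(-9) = 30
P_3→P_4: (2)(3) − (6)(-6) = 42
P_4→P_5: (6)(3) − (5)(3) = 3
P_5→P_6: (5)(5) − (6)(3) = 7
P_6→P_7: (6)(9) − (5)(5) = 29
P_7→P_8: (5)(10) − (4)(9) = 14
P_8→P_1: (4)(-8) − (-5)(10) = 18
Σ = 172
Area = |Σ|/2 = 86.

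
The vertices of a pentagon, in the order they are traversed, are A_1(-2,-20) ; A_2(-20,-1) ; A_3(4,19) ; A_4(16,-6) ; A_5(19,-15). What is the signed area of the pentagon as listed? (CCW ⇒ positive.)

Apply Gauss's area formula: 2A = Σ (x_i·y_{i+1} − x_{i+1}·y_i), indices taken mod 5.
Σ = (-398) + (-376) + (-328) + (-126) + (-410) = -1638
Signed area = Σ/2 = -819 (negative ⇒ clockwise traversal).

-819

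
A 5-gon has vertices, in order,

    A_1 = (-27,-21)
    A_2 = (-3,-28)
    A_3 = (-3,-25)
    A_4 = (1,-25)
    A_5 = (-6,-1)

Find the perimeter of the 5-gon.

|A_1A_2| = √((24)² + (-7)²) = √625 = 25
|A_2A_3| = √((0)² + (3)²) = √9 = 3
|A_3A_4| = √((4)² + (0)²) = √16 = 4
|A_4A_5| = √((-7)² + (24)²) = √625 = 25
|A_5A_1| = √((-21)² + (-20)²) = √841 = 29
Perimeter = 25 + 3 + 4 + 25 + 29 = 86.

86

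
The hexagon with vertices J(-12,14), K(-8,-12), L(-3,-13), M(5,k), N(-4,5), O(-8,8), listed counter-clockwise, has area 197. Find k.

-12

Write out the shoelace sum; only the two edges meeting at M involve k:
2·Area = [((-3)·k − 5·(-13)) + (5·5 − (-4)·k)] + 316
       = 1·k + 406 = 394
⇒ k = -12.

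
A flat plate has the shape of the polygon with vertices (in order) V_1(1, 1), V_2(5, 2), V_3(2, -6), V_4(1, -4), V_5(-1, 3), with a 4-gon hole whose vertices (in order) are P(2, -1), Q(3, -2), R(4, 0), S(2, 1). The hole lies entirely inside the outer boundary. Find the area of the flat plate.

18.5

Outer boundary:
Apply the surveyor's formula: 2A = Σ (x_i·y_{i+1} − x_{i+1}·y_i), indices taken mod 5.
Cross-terms: -3, -34, -2, -1, -4  ⇒  Σ = -44
Area = |Σ|/2 = 22.
Hole:
Apply the shoelace formula: 2A = Σ (x_i·y_{i+1} − x_{i+1}·y_i), indices taken mod 4.
P→Q: (2)(-2) − (3)(-1) = -1
Q→R: (3)(0) − (4)(-2) = 8
R→S: (4)(1) − (2)(0) = 4
S→P: (2)(-1) − (2)(1) = -4
Σ = 7
Area = |Σ|/2 = 3.5.
Net area = 22 − 3.5 = 18.5.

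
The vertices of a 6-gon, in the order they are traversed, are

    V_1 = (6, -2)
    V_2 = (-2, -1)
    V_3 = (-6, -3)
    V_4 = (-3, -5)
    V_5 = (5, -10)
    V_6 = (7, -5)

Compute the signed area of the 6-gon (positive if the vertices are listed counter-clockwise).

63.5

Σ = (-10) + (0) + (21) + (55) + (45) + (16) = 127
Signed area = Σ/2 = 63.5 (positive ⇒ counter-clockwise traversal).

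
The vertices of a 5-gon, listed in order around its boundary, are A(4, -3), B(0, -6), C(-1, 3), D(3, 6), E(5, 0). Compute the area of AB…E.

Cross-terms: -24, -6, -15, -30, -15  ⇒  Σ = -90
Area = |Σ|/2 = 45.

45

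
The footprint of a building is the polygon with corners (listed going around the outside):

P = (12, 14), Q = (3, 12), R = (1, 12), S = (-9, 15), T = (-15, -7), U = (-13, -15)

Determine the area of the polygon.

Cross-terms: 102, 24, 123, 288, 134, -2  ⇒  Σ = 669
Area = |Σ|/2 = 334.5.

334.5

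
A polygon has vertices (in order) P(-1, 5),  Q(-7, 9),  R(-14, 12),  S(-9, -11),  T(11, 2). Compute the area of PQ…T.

245

Apply Gauss's area formula: 2A = Σ (x_i·y_{i+1} − x_{i+1}·y_i), indices taken mod 5.
Cross-terms: 26, 42, 262, 103, 57  ⇒  Σ = 490
Area = |Σ|/2 = 245.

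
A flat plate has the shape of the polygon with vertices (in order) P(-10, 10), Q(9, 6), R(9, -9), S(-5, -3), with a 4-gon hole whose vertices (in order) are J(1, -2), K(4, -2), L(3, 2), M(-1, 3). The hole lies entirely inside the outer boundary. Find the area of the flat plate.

Outer boundary:
Σ = (-150) + (-135) + (-72) + (-80) = -437
Area = |Σ|/2 = 218.5.
Hole:
Σ = (6) + (14) + (11) + (-1) = 30
Area = |Σ|/2 = 15.
Net area = 218.5 − 15 = 203.5.

203.5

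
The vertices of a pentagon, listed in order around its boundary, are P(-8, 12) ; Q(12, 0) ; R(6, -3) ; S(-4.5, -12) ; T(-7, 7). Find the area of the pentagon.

204.5

Apply Gauss's area formula: 2A = Σ (x_i·y_{i+1} − x_{i+1}·y_i), indices taken mod 5.
Σ = (-144) + (-36) + (-85.5) + (-115.5) + (-28) = -409
Area = |Σ|/2 = 204.5.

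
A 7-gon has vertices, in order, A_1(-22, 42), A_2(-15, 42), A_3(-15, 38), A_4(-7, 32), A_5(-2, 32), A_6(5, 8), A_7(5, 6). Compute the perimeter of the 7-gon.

|A_1A_2| = √((7)² + (0)²) = √49 = 7
|A_2A_3| = √((0)² + (-4)²) = √16 = 4
|A_3A_4| = √((8)² + (-6)²) = √100 = 10
|A_4A_5| = √((5)² + (0)²) = √25 = 5
|A_5A_6| = √((7)² + (-24)²) = √625 = 25
|A_6A_7| = √((0)² + (-2)²) = √4 = 2
|A_7A_1| = √((-27)² + (36)²) = √2025 = 45
Perimeter = 7 + 4 + 10 + 5 + 25 + 2 + 45 = 98.

98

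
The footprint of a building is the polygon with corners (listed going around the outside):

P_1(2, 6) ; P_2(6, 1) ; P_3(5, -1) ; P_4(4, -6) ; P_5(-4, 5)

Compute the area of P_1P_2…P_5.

Apply Gauss's area formula: 2A = Σ (x_i·y_{i+1} − x_{i+1}·y_i), indices taken mod 5.
Cross-terms: -34, -11, -26, -4, -34  ⇒  Σ = -109
Area = |Σ|/2 = 54.5.

54.5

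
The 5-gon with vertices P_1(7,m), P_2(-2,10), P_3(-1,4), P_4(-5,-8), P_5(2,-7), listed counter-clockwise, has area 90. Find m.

-5

The doubled signed area Σ (x_i y_{i+1} − x_{i+1} y_i) is linear in m.
With m=0 it equals 200; the coefficient of m is 4 (from the two edges through P_1).
So 4·m + 200 = 2·90 = 180 ⇒ m = -5.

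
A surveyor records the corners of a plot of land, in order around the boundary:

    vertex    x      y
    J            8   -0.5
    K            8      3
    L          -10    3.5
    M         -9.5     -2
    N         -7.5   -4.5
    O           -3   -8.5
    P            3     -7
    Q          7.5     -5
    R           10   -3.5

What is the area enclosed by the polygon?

Σ = (28) + (58) + (53.25) + (27.75) + (50.25) + (46.5) + (37.5) + (23.75) + (23) = 348
Area = |Σ|/2 = 174.

174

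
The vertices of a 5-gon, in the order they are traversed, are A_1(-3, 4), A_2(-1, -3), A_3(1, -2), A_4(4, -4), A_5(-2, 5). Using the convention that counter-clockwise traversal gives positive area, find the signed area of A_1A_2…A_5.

20.5

Cross-terms: 13, 5, 4, 12, 7  ⇒  Σ = 41
Signed area = Σ/2 = 20.5 (positive ⇒ counter-clockwise traversal).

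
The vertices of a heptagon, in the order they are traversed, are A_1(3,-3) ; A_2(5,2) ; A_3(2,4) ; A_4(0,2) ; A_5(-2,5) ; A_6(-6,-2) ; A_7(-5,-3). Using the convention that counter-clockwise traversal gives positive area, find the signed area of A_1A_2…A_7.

Cross-terms: 21, 16, 4, 4, 34, 8, 24  ⇒  Σ = 111
Signed area = Σ/2 = 55.5 (positive ⇒ counter-clockwise traversal).

55.5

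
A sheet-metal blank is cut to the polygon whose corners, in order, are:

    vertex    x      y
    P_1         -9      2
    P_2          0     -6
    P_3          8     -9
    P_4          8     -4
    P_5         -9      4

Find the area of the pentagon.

78

Apply the shoelace (surveyor's) formula: 2A = Σ (x_i·y_{i+1} − x_{i+1}·y_i), indices taken mod 5.
P_1→P_2: (-9)(-6) − (0)(2) = 54
P_2→P_3: (0)(-9) − (8)(-6) = 48
P_3→P_4: (8)(-4) − (8)(-9) = 40
P_4→P_5: (8)(4) − (-9)(-4) = -4
P_5→P_1: (-9)(2) − (-9)(4) = 18
Σ = 156
Area = |Σ|/2 = 78.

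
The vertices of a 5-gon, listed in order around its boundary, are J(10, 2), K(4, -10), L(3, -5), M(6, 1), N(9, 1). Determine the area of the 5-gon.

30

Apply the shoelace formula: 2A = Σ (x_i·y_{i+1} − x_{i+1}·y_i), indices taken mod 5.
J→K: (10)(-10) − (4)(2) = -108
K→L: (4)(-5) − (3)(-10) = 10
L→M: (3)(1) − (6)(-5) = 33
M→N: (6)(1) − (9)(1) = -3
N→J: (9)(2) − (10)(1) = 8
Σ = -60
Area = |Σ|/2 = 30.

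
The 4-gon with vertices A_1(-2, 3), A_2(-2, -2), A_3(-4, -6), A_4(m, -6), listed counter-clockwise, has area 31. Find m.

4

The doubled signed area Σ (x_i y_{i+1} − x_{i+1} y_i) is linear in m.
With m=0 it equals 26; the coefficient of m is 9 (from the two edges through A_4).
So 9·m + 26 = 2·31 = 62 ⇒ m = 4.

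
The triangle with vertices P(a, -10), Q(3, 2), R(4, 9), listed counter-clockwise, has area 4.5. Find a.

0

The doubled signed area Σ (x_i y_{i+1} − x_{i+1} y_i) is linear in a.
With a=0 it equals 9; the coefficient of a is -7 (from the two edges through P).
So -7·a + 9 = 2·4.5 = 9 ⇒ a = 0.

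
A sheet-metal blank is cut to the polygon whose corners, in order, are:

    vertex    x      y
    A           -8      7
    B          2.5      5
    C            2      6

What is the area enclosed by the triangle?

4.75

Σ = (-57.5) + (5) + (62) = 9.5
Area = |Σ|/2 = 4.75.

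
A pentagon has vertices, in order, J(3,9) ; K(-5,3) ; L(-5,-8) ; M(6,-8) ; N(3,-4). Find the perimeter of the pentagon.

|JK| = √((-8)² + (-6)²) = √100 = 10
|KL| = √((0)² + (-11)²) = √121 = 11
|LM| = √((11)² + (0)²) = √121 = 11
|MN| = √((-3)² + (4)²) = √25 = 5
|NJ| = √((0)² + (13)²) = √169 = 13
Perimeter = 10 + 11 + 11 + 5 + 13 = 50.

50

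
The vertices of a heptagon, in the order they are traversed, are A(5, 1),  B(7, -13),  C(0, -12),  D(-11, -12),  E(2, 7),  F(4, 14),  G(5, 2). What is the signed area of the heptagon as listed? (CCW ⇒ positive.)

Cross-terms: -72, -84, -132, -53, 0, -62, -5  ⇒  Σ = -408
Signed area = Σ/2 = -204 (negative ⇒ clockwise traversal).

-204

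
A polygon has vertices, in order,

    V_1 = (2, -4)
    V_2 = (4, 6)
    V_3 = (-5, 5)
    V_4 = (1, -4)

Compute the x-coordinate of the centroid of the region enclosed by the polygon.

70/291

Apply the surveyor's formula. First the cross-terms c_i = x_i·y_{i+1} − x_{i+1}·y_i:
  28, 50, 15, 4  ⇒  2A = 97, A = 48.5.
Then Σ (x_i + x_{i+1})·c_i = 70, so x̄ = 70 / (6·48.5) = 70/291.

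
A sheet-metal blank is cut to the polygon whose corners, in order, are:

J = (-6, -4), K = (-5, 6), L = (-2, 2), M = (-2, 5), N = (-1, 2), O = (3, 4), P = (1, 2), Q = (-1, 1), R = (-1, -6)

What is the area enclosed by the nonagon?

Apply the shoelace (surveyor's) formula: 2A = Σ (x_i·y_{i+1} − x_{i+1}·y_i), indices taken mod 9.
J→K: (-6)(6) − (-5)(-4) = -56
K→L: (-5)(2) − (-2)(6) = 2
L→M: (-2)(5) − (-2)(2) = -6
M→N: (-2)(2) − (-1)(5) = 1
N→O: (-1)(4) − (3)(2) = -10
O→P: (3)(2) − (1)(4) = 2
P→Q: (1)(1) − (-1)(2) = 3
Q→R: (-1)(-6) − (-1)(1) = 7
R→J: (-1)(-4) − (-6)(-6) = -32
Σ = -89
Area = |Σ|/2 = 44.5.

44.5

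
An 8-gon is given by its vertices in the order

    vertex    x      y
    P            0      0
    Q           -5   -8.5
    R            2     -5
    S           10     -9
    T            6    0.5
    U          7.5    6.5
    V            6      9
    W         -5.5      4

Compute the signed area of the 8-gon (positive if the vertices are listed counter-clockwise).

Σ = (0) + (42) + (32) + (59) + (35.25) + (28.5) + (73.5) + (0) = 270.25
Signed area = Σ/2 = 135.125 (positive ⇒ counter-clockwise traversal).

135.125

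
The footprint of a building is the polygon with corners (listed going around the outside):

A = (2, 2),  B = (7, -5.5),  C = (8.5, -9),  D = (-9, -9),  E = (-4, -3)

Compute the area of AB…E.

Cross-terms: -25, -16.25, -157.5, -9, -2  ⇒  Σ = -209.75
Area = |Σ|/2 = 104.875.

104.875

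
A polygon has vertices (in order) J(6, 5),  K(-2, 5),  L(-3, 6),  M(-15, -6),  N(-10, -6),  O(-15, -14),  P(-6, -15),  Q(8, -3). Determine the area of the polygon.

Σ = (40) + (3) + (108) + (30) + (50) + (141) + (138) + (58) = 568
Area = |Σ|/2 = 284.

284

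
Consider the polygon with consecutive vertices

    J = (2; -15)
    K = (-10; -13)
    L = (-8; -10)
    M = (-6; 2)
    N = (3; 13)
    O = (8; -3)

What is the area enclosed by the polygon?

283.5

Apply Gauss's area formula: 2A = Σ (x_i·y_{i+1} − x_{i+1}·y_i), indices taken mod 6.
Σ = (-176) + (-4) + (-76) + (-84) + (-113) + (-114) = -567
Area = |Σ|/2 = 283.5.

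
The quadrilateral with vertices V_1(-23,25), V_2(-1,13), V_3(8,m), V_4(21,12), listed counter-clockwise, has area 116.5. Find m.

13

The doubled signed area Σ (x_i y_{i+1} − x_{i+1} y_i) is linear in m.
With m=0 it equals 519; the coefficient of m is -22 (from the two edges through V_3).
So -22·m + 519 = 2·116.5 = 233 ⇒ m = 13.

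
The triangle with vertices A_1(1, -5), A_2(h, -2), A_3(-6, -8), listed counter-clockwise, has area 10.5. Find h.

Write out the shoelace sum; only the two edges meeting at A_2 involve h:
2·Area = [(1·(-2) − h·(-5)) + (h·(-8) − (-6)·(-2))] + 38
       = -3·h + 24 = 21
⇒ h = 1.

1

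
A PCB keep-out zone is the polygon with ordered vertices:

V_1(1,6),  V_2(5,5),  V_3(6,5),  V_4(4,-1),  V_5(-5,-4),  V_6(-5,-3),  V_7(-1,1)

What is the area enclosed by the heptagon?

Σ = (-25) + (-5) + (-26) + (-21) + (-5) + (-8) + (-7) = -97
Area = |Σ|/2 = 48.5.

48.5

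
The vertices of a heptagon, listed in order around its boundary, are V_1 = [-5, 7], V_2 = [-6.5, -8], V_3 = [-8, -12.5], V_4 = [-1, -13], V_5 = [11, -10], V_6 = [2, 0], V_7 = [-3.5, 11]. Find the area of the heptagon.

209.875

Apply the surveyor's formula: 2A = Σ (x_i·y_{i+1} − x_{i+1}·y_i), indices taken mod 7.
Σ = (85.5) + (17.25) + (91.5) + (153) + (20) + (22) + (30.5) = 419.75
Area = |Σ|/2 = 209.875.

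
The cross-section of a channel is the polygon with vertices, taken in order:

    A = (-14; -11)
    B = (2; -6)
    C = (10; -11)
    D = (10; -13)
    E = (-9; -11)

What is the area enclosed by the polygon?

79

Σ = (106) + (38) + (-20) + (-227) + (-55) = -158
Area = |Σ|/2 = 79.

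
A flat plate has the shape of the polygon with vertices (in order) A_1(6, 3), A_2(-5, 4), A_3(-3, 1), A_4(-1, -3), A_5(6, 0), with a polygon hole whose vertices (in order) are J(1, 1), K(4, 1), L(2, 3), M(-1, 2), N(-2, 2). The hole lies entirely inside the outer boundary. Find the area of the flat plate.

40

Outer boundary:
Apply the shoelace (surveyor's) formula: 2A = Σ (x_i·y_{i+1} − x_{i+1}·y_i), indices taken mod 5.
Σ = (39) + (7) + (10) + (18) + (18) = 92
Area = |Σ|/2 = 46.
Hole:
Apply the shoelace formula: 2A = Σ (x_i·y_{i+1} − x_{i+1}·y_i), indices taken mod 5.
Cross-terms: -3, 10, 7, 2, -4  ⇒  Σ = 12
Area = |Σ|/2 = 6.
Net area = 46 − 6 = 40.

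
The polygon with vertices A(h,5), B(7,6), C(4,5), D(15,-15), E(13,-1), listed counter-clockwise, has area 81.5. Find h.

The doubled signed area Σ (x_i y_{i+1} − x_{i+1} y_i) is linear in h.
With h=0 it equals 86; the coefficient of h is 7 (from the two edges through A).
So 7·h + 86 = 2·81.5 = 163 ⇒ h = 11.

11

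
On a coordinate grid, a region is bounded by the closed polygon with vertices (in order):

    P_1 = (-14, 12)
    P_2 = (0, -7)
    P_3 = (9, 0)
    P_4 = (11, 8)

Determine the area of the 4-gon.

238.5

Σ = (98) + (63) + (72) + (244) = 477
Area = |Σ|/2 = 238.5.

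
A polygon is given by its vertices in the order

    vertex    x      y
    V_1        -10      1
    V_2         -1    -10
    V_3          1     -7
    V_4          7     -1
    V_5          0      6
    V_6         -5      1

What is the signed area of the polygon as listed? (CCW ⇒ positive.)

121.5

Apply Gauss's area formula: 2A = Σ (x_i·y_{i+1} − x_{i+1}·y_i), indices taken mod 6.
Cross-terms: 101, 17, 48, 42, 30, 5  ⇒  Σ = 243
Signed area = Σ/2 = 121.5 (positive ⇒ counter-clockwise traversal).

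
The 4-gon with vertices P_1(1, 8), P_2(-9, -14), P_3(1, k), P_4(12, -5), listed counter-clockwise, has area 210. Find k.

-12

The doubled signed area Σ (x_i y_{i+1} − x_{i+1} y_i) is linear in k.
With k=0 it equals 168; the coefficient of k is -21 (from the two edges through P_3).
So -21·k + 168 = 2·210 = 420 ⇒ k = -12.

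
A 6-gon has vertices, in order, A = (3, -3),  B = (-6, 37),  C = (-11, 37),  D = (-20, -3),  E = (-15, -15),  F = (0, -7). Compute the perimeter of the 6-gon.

|AB| = √((-9)² + (40)²) = √1681 = 41
|BC| = √((-5)² + (0)²) = √25 = 5
|CD| = √((-9)² + (-40)²) = √1681 = 41
|DE| = √((5)² + (-12)²) = √169 = 13
|EF| = √((15)² + (8)²) = √289 = 17
|FA| = √((3)² + (4)²) = √25 = 5
Perimeter = 41 + 5 + 41 + 13 + 17 + 5 = 122.

122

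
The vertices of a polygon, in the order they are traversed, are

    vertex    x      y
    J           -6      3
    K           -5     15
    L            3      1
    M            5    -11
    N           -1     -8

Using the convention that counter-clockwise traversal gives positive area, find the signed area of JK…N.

Apply the shoelace (surveyor's) formula: 2A = Σ (x_i·y_{i+1} − x_{i+1}·y_i), indices taken mod 5.
Cross-terms: -75, -50, -38, -51, -51  ⇒  Σ = -265
Signed area = Σ/2 = -132.5 (negative ⇒ clockwise traversal).

-132.5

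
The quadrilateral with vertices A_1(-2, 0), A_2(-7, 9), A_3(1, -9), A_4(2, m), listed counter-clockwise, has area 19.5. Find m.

Write out the shoelace sum; only the two edges meeting at A_4 involve m:
2·Area = [(1·m − 2·(-9)) + (2·0 − (-2)·m)] + 36
       = 3·m + 54 = 39
⇒ m = -5.

-5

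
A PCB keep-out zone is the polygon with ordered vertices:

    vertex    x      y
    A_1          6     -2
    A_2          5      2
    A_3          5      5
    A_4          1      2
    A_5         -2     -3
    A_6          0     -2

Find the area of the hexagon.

A_1→A_2: (6)(2) − (5)(-2) = 22
A_2→A_3: (5)(5) − (5)(2) = 15
A_3→A_4: (5)(2) − (1)(5) = 5
A_4→A_5: (1)(-3) − (-2)(2) = 1
A_5→A_6: (-2)(-2) − (0)(-3) = 4
A_6→A_1: (0)(-2) − (6)(-2) = 12
Σ = 59
Area = |Σ|/2 = 29.5.

29.5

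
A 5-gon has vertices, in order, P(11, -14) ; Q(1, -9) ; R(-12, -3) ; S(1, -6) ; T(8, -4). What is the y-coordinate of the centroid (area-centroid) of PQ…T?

Apply the surveyor's formula. First the cross-terms c_i = x_i·y_{i+1} − x_{i+1}·y_i:
  -85, -111, 75, 44, -68  ⇒  2A = -145, A = -72.5.
Then Σ (y_i + y_{i+1})·c_i = 3396, so ȳ = 3396 / (6·(-72.5)) = -1132/145.

-1132/145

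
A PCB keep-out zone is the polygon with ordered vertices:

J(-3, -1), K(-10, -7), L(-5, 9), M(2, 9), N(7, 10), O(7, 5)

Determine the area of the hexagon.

Cross-terms: 11, -125, -63, -43, -35, 8  ⇒  Σ = -247
Area = |Σ|/2 = 123.5.

123.5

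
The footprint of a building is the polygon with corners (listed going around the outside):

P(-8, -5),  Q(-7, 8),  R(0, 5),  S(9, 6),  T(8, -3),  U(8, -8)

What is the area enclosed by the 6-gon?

Apply Gauss's area formula: 2A = Σ (x_i·y_{i+1} − x_{i+1}·y_i), indices taken mod 6.
Σ = (-99) + (-35) + (-45) + (-75) + (-40) + (-104) = -398
Area = |Σ|/2 = 199.

199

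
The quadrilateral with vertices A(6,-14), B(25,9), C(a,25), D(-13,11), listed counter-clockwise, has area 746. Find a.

11

Write out the shoelace sum; only the two edges meeting at C involve a:
2·Area = [(25·25 − a·9) + (a·11 − (-13)·25)] + 520
       = 2·a + 1470 = 1492
⇒ a = 11.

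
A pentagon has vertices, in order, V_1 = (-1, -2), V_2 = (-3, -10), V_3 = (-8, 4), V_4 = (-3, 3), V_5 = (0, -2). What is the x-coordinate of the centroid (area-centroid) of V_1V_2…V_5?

Apply the surveyor's formula. First the cross-terms c_i = x_i·y_{i+1} − x_{i+1}·y_i:
  4, -92, -12, 6, -2  ⇒  2A = -96, A = -48.
Then Σ (x_i + x_{i+1})·c_i = 1112, so x̄ = 1112 / (6·(-48)) = -139/36.

-139/36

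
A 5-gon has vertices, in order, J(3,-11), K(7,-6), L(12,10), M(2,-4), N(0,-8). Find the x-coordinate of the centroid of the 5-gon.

264/47

Apply the shoelace (surveyor's) formula. First the cross-terms c_i = x_i·y_{i+1} − x_{i+1}·y_i:
  59, 142, -68, -16, 24  ⇒  2A = 141, A = 70.5.
Then Σ (x_i + x_{i+1})·c_i = 2376, so x̄ = 2376 / (6·70.5) = 264/47.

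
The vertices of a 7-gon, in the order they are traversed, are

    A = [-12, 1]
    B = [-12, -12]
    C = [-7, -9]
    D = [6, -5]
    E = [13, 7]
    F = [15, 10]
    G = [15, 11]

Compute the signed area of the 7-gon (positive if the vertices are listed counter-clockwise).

281.5

Apply Gauss's area formula: 2A = Σ (x_i·y_{i+1} − x_{i+1}·y_i), indices taken mod 7.
A→B: (-12)(-12) − (-12)(1) = 156
B→C: (-12)(-9) − (-7)(-12) = 24
C→D: (-7)(-5) − (6)(-9) = 89
D→E: (6)(7) − (13)(-5) = 107
E→F: (13)(10) − (15)(7) = 25
F→G: (15)(11) − (15)(10) = 15
G→A: (15)(1) − (-12)(11) = 147
Σ = 563
Signed area = Σ/2 = 281.5 (positive ⇒ counter-clockwise traversal).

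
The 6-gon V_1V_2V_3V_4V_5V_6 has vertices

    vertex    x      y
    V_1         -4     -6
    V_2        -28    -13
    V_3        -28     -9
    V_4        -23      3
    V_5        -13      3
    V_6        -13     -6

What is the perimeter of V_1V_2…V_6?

|V_1V_2| = √((-24)² + (-7)²) = √625 = 25
|V_2V_3| = √((0)² + (4)²) = √16 = 4
|V_3V_4| = √((5)² + (12)²) = √169 = 13
|V_4V_5| = √((10)² + (0)²) = √100 = 10
|V_5V_6| = √((0)² + (-9)²) = √81 = 9
|V_6V_1| = √((9)² + (0)²) = √81 = 9
Perimeter = 25 + 4 + 13 + 10 + 9 + 9 = 70.

70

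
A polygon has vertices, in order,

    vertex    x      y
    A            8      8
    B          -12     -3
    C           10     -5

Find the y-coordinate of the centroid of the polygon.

0

Apply Gauss's area formula. First the cross-terms c_i = x_i·y_{i+1} − x_{i+1}·y_i:
  72, 90, 120  ⇒  2A = 282, A = 141.
Then Σ (y_i + y_{i+1})·c_i = 0, so ȳ = 0 / (6·141) = 0.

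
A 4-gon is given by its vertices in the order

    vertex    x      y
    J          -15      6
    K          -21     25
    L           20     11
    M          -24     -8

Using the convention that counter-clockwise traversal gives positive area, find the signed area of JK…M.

Apply Gauss's area formula: 2A = Σ (x_i·y_{i+1} − x_{i+1}·y_i), indices taken mod 4.
J→K: (-15)(25) − (-21)(6) = -249
K→L: (-21)(11) − (20)(25) = -731
L→M: (20)(-8) − (-24)(11) = 104
M→J: (-24)(6) − (-15)(-8) = -264
Σ = -1140
Signed area = Σ/2 = -570 (negative ⇒ clockwise traversal).

-570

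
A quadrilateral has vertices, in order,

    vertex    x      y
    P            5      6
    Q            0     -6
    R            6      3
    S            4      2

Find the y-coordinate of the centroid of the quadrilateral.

1/15

Apply the surveyor's formula. First the cross-terms c_i = x_i·y_{i+1} − x_{i+1}·y_i:
  -30, 36, 0, 14  ⇒  2A = 20, A = 10.
Then Σ (y_i + y_{i+1})·c_i = 4, so ȳ = 4 / (6·10) = 1/15.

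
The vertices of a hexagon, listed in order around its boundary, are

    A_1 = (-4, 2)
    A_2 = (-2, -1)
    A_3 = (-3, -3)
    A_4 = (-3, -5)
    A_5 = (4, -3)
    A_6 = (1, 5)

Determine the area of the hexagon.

Apply the surveyor's formula: 2A = Σ (x_i·y_{i+1} − x_{i+1}·y_i), indices taken mod 6.
Σ = (8) + (3) + (6) + (29) + (23) + (22) = 91
Area = |Σ|/2 = 45.5.

45.5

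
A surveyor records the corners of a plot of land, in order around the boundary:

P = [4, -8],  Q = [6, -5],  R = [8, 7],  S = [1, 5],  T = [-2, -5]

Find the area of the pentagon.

Apply the shoelace formula: 2A = Σ (x_i·y_{i+1} − x_{i+1}·y_i), indices taken mod 5.
Σ = (28) + (82) + (33) + (5) + (36) = 184
Area = |Σ|/2 = 92.

92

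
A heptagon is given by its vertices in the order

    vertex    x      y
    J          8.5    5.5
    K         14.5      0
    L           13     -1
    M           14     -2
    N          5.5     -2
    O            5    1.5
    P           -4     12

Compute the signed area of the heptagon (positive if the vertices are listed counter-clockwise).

Apply the shoelace formula: 2A = Σ (x_i·y_{i+1} − x_{i+1}·y_i), indices taken mod 7.
Σ = (-79.75) + (-14.5) + (-12) + (-17) + (18.25) + (66) + (-124) = -163
Signed area = Σ/2 = -81.5 (negative ⇒ clockwise traversal).

-81.5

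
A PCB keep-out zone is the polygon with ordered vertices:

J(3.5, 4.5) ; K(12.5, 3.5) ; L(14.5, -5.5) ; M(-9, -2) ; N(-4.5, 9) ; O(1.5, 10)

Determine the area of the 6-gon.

J→K: (3.5)(3.5) − (12.5)(4.5) = -44
K→L: (12.5)(-5.5) − (14.5)(3.5) = -119.5
L→M: (14.5)(-2) − (-9)(-5.5) = -78.5
M→N: (-9)(9) − (-4.5)(-2) = -90
N→O: (-4.5)(10) − (1.5)(9) = -58.5
O→J: (1.5)(4.5) − (3.5)(10) = -28.25
Σ = -418.75
Area = |Σ|/2 = 209.375.

209.375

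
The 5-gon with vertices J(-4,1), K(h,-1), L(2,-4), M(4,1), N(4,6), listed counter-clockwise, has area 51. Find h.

The doubled signed area Σ (x_i y_{i+1} − x_{i+1} y_i) is linear in h.
With h=0 it equals 72; the coefficient of h is -5 (from the two edges through K).
So -5·h + 72 = 2·51 = 102 ⇒ h = -6.

-6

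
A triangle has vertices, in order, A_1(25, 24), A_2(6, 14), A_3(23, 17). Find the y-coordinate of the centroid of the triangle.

55/3

Apply the surveyor's formula. First the cross-terms c_i = x_i·y_{i+1} − x_{i+1}·y_i:
  206, -220, 127  ⇒  2A = 113, A = 56.5.
Then Σ (y_i + y_{i+1})·c_i = 6215, so ȳ = 6215 / (6·56.5) = 55/3.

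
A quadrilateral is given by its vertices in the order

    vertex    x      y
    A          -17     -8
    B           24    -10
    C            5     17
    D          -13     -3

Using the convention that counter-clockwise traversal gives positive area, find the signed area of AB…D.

539.5

Cross-terms: 362, 458, 206, 53  ⇒  Σ = 1079
Signed area = Σ/2 = 539.5 (positive ⇒ counter-clockwise traversal).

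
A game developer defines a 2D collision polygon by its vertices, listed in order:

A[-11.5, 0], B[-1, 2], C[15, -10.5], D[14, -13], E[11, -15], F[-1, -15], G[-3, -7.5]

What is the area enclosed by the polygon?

230.625

Apply the surveyor's formula: 2A = Σ (x_i·y_{i+1} − x_{i+1}·y_i), indices taken mod 7.
Σ = (-23) + (-19.5) + (-48) + (-67) + (-180) + (-37.5) + (-86.25) = -461.25
Area = |Σ|/2 = 230.625.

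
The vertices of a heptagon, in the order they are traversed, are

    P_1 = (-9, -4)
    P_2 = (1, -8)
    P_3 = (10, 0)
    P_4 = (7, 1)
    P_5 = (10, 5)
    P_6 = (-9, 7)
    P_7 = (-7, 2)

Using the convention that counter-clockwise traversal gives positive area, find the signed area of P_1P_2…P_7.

P_1→P_2: (-9)(-8) − (1)(-4) = 76
P_2→P_3: (1)(0) − (10)(-8) = 80
P_3→P_4: (10)(1) − (7)(0) = 10
P_4→P_5: (7)(5) − (10)(1) = 25
P_5→P_6: (10)(7) − (-9)(5) = 115
P_6→P_7: (-9)(2) − (-7)(7) = 31
P_7→P_1: (-7)(-4) − (-9)(2) = 46
Σ = 383
Signed area = Σ/2 = 191.5 (positive ⇒ counter-clockwise traversal).

191.5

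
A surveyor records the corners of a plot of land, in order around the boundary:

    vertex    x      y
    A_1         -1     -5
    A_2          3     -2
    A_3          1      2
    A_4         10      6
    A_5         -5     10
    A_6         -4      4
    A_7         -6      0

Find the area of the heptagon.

107.5

Apply the shoelace (surveyor's) formula: 2A = Σ (x_i·y_{i+1} − x_{i+1}·y_i), indices taken mod 7.
Cross-terms: 17, 8, -14, 130, 20, 24, 30  ⇒  Σ = 215
Area = |Σ|/2 = 107.5.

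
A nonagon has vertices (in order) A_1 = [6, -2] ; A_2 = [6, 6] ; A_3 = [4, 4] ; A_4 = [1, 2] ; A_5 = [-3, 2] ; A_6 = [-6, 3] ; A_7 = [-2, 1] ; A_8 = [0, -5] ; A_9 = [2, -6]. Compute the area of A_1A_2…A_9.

57.5

Apply Gauss's area formula: 2A = Σ (x_i·y_{i+1} − x_{i+1}·y_i), indices taken mod 9.
Σ = (48) + (0) + (4) + (8) + (3) + (0) + (10) + (10) + (32) = 115
Area = |Σ|/2 = 57.5.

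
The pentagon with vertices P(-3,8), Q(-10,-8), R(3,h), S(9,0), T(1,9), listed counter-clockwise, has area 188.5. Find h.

-7

Write out the shoelace sum; only the two edges meeting at R involve h:
2·Area = [((-10)·h − 3·(-8)) + (3·0 − 9·h)] + 220
       = -19·h + 244 = 377
⇒ h = -7.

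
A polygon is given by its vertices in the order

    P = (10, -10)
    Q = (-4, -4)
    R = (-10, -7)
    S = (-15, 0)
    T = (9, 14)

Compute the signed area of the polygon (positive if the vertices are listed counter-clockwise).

Σ = (-80) + (-12) + (-105) + (-210) + (-230) = -637
Signed area = Σ/2 = -318.5 (negative ⇒ clockwise traversal).

-318.5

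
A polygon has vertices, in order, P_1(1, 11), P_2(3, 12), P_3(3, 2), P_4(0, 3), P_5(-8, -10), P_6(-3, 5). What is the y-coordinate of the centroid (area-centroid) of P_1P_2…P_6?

Apply the shoelace (surveyor's) formula. First the cross-terms c_i = x_i·y_{i+1} − x_{i+1}·y_i:
  -21, -30, 9, 24, -70, -38  ⇒  2A = -126, A = -63.
Then Σ (y_i + y_{i+1})·c_i = -1284, so ȳ = -1284 / (6·(-63)) = 214/63.

214/63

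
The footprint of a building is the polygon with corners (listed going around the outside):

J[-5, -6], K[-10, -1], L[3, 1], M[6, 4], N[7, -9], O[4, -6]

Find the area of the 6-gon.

Cross-terms: -55, -7, 6, -82, -6, -54  ⇒  Σ = -198
Area = |Σ|/2 = 99.

99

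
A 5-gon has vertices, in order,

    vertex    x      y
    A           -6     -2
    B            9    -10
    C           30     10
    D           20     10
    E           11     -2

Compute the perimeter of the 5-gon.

88

|AB| = √((15)² + (-8)²) = √289 = 17
|BC| = √((21)² + (20)²) = √841 = 29
|CD| = √((-10)² + (0)²) = √100 = 10
|DE| = √((-9)² + (-12)²) = √225 = 15
|EA| = √((-17)² + (0)²) = √289 = 17
Perimeter = 17 + 29 + 10 + 15 + 17 = 88.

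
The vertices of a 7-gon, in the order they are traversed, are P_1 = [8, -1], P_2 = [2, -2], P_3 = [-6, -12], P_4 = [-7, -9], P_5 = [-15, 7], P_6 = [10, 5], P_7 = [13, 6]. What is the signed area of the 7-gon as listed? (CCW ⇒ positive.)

Apply the shoelace formula: 2A = Σ (x_i·y_{i+1} − x_{i+1}·y_i), indices taken mod 7.
Σ = (-14) + (-36) + (-30) + (-184) + (-145) + (-5) + (-61) = -475
Signed area = Σ/2 = -237.5 (negative ⇒ clockwise traversal).

-237.5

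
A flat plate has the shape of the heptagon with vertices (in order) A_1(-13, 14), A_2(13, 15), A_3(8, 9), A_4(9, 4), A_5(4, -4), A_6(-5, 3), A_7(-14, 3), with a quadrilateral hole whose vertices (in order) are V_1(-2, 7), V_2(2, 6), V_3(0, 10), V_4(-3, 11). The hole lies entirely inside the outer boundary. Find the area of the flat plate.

Outer boundary:
A_1→A_2: (-13)(15) − (13)(14) = -377
A_2→A_3: (13)(9) − (8)(15) = -3
A_3→A_4: (8)(4) − (9)(9) = -49
A_4→A_5: (9)(-4) − (4)(4) = -52
A_5→A_6: (4)(3) − (-5)(-4) = -8
A_6→A_7: (-5)(3) − (-14)(3) = 27
A_7→A_1: (-14)(14) − (-13)(3) = -157
Σ = -619
Area = |Σ|/2 = 309.5.
Hole:
Apply Gauss's area formula: 2A = Σ (x_i·y_{i+1} − x_{i+1}·y_i), indices taken mod 4.
V_1→V_2: (-2)(6) − (2)(7) = -26
V_2→V_3: (2)(10) − (0)(6) = 20
V_3→V_4: (0)(11) − (-3)(10) = 30
V_4→V_1: (-3)(7) − (-2)(11) = 1
Σ = 25
Area = |Σ|/2 = 12.5.
Net area = 309.5 − 12.5 = 297.

297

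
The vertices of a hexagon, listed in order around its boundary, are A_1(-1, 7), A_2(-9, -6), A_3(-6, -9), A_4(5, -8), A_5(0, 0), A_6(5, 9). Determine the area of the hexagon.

125.5

Cross-terms: 69, 45, 93, 0, 0, 44  ⇒  Σ = 251
Area = |Σ|/2 = 125.5.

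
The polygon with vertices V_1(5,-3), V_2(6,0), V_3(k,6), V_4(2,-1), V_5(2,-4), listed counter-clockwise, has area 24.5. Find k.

Write out the shoelace sum; only the two edges meeting at V_3 involve k:
2·Area = [(6·6 − k·0) + (k·(-1) − 2·6)] + 26
       = -1·k + 50 = 49
⇒ k = 1.

1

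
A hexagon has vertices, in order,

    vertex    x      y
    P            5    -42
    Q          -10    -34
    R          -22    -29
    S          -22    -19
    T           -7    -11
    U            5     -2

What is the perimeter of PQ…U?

|PQ| = √((-15)² + (8)²) = √289 = 17
|QR| = √((-12)² + (5)²) = √169 = 13
|RS| = √((0)² + (10)²) = √100 = 10
|ST| = √((15)² + (8)²) = √289 = 17
|TU| = √((12)² + (9)²) = √225 = 15
|UP| = √((0)² + (-40)²) = √1600 = 40
Perimeter = 17 + 13 + 10 + 17 + 15 + 40 = 112.

112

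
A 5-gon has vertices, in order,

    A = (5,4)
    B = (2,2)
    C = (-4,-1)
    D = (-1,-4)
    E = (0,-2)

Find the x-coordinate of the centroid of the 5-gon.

Apply the surveyor's formula. First the cross-terms c_i = x_i·y_{i+1} − x_{i+1}·y_i:
  2, 6, 15, 2, 10  ⇒  2A = 35, A = 17.5.
Then Σ (x_i + x_{i+1})·c_i = -25, so x̄ = -25 / (6·17.5) = -5/21.

-5/21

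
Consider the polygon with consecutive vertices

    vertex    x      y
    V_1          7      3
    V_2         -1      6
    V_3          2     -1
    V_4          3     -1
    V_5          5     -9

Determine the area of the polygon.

Apply Gauss's area formula: 2A = Σ (x_i·y_{i+1} − x_{i+1}·y_i), indices taken mod 5.
V_1→V_2: (7)(6) − (-1)(3) = 45
V_2→V_3: (-1)(-1) − (2)(6) = -11
V_3→V_4: (2)(-1) − (3)(-1) = 1
V_4→V_5: (3)(-9) − (5)(-1) = -22
V_5→V_1: (5)(3) − (7)(-9) = 78
Σ = 91
Area = |Σ|/2 = 45.5.

45.5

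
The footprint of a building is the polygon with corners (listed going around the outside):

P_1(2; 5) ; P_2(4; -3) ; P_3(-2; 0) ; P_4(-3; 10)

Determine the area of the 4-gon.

Σ = (-26) + (-6) + (-20) + (-35) = -87
Area = |Σ|/2 = 43.5.

43.5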